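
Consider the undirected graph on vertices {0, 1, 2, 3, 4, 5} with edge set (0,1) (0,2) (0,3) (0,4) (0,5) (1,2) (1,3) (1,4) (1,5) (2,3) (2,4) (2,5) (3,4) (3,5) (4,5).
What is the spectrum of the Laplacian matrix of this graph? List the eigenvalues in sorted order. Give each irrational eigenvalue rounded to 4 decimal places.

[0, 6, 6, 6, 6, 6]

Reading degrees in the order [0, 1, 2, 3, 4, 5] gives [5, 5, 5, 5, 5, 5]; set D = diag(5, 5, 5, 5, 5, 5) and form L = D - A. The multiplicity of 0 as a Laplacian eigenvalue equals the number of connected components. The single zero eigenvalue shows the graph is connected. By the matrix-tree theorem the graph has (1/6) * product of the nonzero eigenvalues = 1296 spanning trees.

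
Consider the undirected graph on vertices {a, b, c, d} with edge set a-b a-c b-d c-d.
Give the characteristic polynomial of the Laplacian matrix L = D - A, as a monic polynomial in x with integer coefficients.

x^4 - 8x^3 + 20x^2 - 16x

Reading degrees in the order [a, b, c, d] gives [2, 2, 2, 2]; set D = diag(2, 2, 2, 2) and form L = D - A. Computing det(xI - L) by cofactor expansion (or equivalently via sum-over-permutations) gives x^4 - 8x^3 + 20x^2 - 16x. The coefficient of x^3 equals -trace(L) = -8, matching the sum of degrees.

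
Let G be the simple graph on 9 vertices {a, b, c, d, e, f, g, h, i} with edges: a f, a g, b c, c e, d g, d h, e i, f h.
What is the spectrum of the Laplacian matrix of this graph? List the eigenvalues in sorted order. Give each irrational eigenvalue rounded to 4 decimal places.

[0, 0, 0.5858, 1.3820, 1.3820, 2, 3.4142, 3.6180, 3.6180]

With the vertex order [a, b, c, d, e, f, g, h, i], the degrees are [2, 1, 2, 2, 2, 2, 2, 2, 1], giving D = diag(2, 1, 2, 2, 2, 2, 2, 2, 1) and L = D - A. Since every row of L sums to 0, the all-ones vector is in the kernel and 0 is an eigenvalue. The 2 zero eigenvalues correspond to the 2 connected components. There are 2 zeros in the spectrum, matching the 2 components.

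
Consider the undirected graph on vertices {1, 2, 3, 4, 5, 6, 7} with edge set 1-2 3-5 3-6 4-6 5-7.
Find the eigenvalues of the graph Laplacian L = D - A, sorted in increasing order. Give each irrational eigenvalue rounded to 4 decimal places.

With the vertex order [1, 2, 3, 4, 5, 6, 7], the degrees are [1, 1, 2, 1, 2, 2, 1], giving D = diag(1, 1, 2, 1, 2, 2, 1) and L = D - A. Since every row of L sums to 0, the all-ones vector is in the kernel and 0 is an eigenvalue. The 2 zero eigenvalues correspond to the 2 connected components. The largest eigenvalue, 3.6180, is at most the vertex count 7. The eigenvalues sum to 10, which equals trace(L) = 2|E|.

[0, 0, 0.3820, 1.3820, 2, 2.6180, 3.6180]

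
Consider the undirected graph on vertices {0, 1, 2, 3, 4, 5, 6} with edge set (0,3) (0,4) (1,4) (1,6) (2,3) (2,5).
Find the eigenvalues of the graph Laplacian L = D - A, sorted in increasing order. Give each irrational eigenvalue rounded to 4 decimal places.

[0, 0.1981, 0.7530, 1.5550, 2.4450, 3.2470, 3.8019]

Each diagonal entry of L is the vertex degree and each off-diagonal entry is -1 where an edge is present, 0 otherwise; in the order [0, 1, 2, 3, 4, 5, 6] the diagonal is [2, 2, 2, 2, 2, 1, 1]. Diagonalising L (or applying a numerical eigensolver to the 7x7 matrix) gives the spectrum above. The single zero eigenvalue shows the graph is connected. The eigenvalues sum to 12, which equals trace(L) = 2|E|.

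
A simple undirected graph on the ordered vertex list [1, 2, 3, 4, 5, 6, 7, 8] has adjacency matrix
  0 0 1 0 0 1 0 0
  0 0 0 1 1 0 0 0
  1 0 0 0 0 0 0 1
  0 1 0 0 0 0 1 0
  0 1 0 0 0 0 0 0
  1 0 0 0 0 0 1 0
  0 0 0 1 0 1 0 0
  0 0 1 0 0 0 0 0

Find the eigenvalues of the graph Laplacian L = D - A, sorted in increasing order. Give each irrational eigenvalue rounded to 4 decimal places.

With the vertex order [1, 2, 3, 4, 5, 6, 7, 8], the degrees are [2, 2, 2, 2, 1, 2, 2, 1], giving D = diag(2, 2, 2, 2, 1, 2, 2, 1) and L = D - A. L is symmetric positive semidefinite, so every eigenvalue is real and nonnegative. The single zero eigenvalue shows the graph is connected. The largest eigenvalue, 3.8478, is at most the vertex count 8.

[0, 0.1522, 0.5858, 1.2346, 2, 2.7654, 3.4142, 3.8478]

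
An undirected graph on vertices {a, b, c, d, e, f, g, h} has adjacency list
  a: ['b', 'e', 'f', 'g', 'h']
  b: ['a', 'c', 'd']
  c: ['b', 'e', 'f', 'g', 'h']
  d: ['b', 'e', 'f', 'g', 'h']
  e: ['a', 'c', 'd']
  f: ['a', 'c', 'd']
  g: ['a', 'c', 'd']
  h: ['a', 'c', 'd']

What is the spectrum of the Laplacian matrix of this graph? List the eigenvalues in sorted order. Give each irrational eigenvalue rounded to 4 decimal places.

[0, 3, 3, 3, 3, 5, 5, 8]

Each diagonal entry of L is the vertex degree and each off-diagonal entry is -1 where an edge is present, 0 otherwise; in the order [a, b, c, d, e, f, g, h] the diagonal is [5, 3, 5, 5, 3, 3, 3, 3]. The multiplicity of 0 as a Laplacian eigenvalue equals the number of connected components. The single zero eigenvalue shows the graph is connected. By the matrix-tree theorem the graph has (1/8) * product of the nonzero eigenvalues = 2025 spanning trees. There is one zero in the spectrum, matching the 1 component.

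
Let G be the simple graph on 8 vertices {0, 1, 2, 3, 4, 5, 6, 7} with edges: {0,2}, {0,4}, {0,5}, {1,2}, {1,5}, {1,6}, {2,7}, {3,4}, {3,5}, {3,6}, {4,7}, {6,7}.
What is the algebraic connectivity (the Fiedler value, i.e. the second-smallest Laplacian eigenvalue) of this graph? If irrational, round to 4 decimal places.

2

With the vertex order [0, 1, 2, 3, 4, 5, 6, 7], the degrees are [3, 3, 3, 3, 3, 3, 3, 3], giving D = diag(3, 3, 3, 3, 3, 3, 3, 3) and L = D - A. The sorted Laplacian eigenvalues are [0, 2, 2, 2, 4, 4, 4, 6]; the algebraic connectivity is the second entry, 2. By the matrix-tree theorem the graph has (1/8) * product of the nonzero eigenvalues = 384 spanning trees. There is one zero in the spectrum, matching the 1 component.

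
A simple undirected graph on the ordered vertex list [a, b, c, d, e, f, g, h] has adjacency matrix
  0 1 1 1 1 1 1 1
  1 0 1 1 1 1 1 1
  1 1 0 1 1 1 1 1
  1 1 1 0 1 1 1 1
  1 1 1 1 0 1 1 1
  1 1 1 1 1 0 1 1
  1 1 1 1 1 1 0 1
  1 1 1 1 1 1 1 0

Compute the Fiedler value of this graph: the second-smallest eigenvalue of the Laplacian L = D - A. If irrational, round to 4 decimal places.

8

Reading degrees in the order [a, b, c, d, e, f, g, h] gives [7, 7, 7, 7, 7, 7, 7, 7]; set D = diag(7, 7, 7, 7, 7, 7, 7, 7) and form L = D - A. The sorted Laplacian eigenvalues are [0, 8, 8, 8, 8, 8, 8, 8]; the algebraic connectivity is the second entry, 8.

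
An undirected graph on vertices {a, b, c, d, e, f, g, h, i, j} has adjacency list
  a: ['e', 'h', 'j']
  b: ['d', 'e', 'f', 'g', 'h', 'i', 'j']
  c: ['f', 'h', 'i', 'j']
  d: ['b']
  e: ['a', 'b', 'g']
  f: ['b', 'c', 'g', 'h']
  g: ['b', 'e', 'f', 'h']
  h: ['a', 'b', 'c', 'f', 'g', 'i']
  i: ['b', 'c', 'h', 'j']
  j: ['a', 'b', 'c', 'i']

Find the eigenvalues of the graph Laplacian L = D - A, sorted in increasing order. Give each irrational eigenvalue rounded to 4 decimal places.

Each diagonal entry of L is the vertex degree and each off-diagonal entry is -1 where an edge is present, 0 otherwise; in the order [a, b, c, d, e, f, g, h, i, j] the diagonal is [3, 7, 4, 1, 3, 4, 4, 6, 4, 4]. Since every row of L sums to 0, the all-ones vector is in the kernel and 0 is an eigenvalue. There is one zero in the spectrum, matching the 1 component. The eigenvalues sum to 40, which equals trace(L) = 2|E|.

[0, 0.9511, 2.0709, 2.5264, 3.8317, 4.6450, 4.8970, 5.5532, 7.1145, 8.4102]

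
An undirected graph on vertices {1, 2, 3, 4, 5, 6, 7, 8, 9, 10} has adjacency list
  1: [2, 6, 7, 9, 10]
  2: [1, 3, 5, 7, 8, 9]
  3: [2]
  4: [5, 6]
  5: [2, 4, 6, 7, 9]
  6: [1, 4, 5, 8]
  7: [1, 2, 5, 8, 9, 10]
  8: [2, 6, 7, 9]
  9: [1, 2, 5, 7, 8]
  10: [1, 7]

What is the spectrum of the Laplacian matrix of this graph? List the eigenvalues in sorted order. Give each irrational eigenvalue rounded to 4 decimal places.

[0, 0.8940, 1.4056, 2.2727, 4.1349, 4.5463, 5.3263, 6.4197, 7.1803, 7.8201]

With the vertex order [1, 2, 3, 4, 5, 6, 7, 8, 9, 10], the degrees are [5, 6, 1, 2, 5, 4, 6, 4, 5, 2], giving D = diag(5, 6, 1, 2, 5, 4, 6, 4, 5, 2) and L = D - A. Diagonalising L (or applying a numerical eigensolver to the 10x10 matrix) gives the spectrum above.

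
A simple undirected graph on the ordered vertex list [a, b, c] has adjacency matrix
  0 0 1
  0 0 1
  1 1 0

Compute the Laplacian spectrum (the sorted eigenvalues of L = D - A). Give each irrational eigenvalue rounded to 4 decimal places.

[0, 1, 3]

Each diagonal entry of L is the vertex degree and each off-diagonal entry is -1 where an edge is present, 0 otherwise; in the order [a, b, c] the diagonal is [1, 1, 2]. L is symmetric positive semidefinite, so every eigenvalue is real and nonnegative. The eigenvalues sum to 4, which equals trace(L) = 2|E|.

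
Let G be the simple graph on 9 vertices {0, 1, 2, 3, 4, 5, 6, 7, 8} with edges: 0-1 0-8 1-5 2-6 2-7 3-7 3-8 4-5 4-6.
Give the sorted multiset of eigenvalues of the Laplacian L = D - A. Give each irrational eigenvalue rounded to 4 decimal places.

[0, 0.4679, 0.4679, 1.6527, 1.6527, 3, 3, 3.8794, 3.8794]

Each diagonal entry of L is the vertex degree and each off-diagonal entry is -1 where an edge is present, 0 otherwise; in the order [0, 1, 2, 3, 4, 5, 6, 7, 8] the diagonal is [2, 2, 2, 2, 2, 2, 2, 2, 2]. Since every row of L sums to 0, the all-ones vector is in the kernel and 0 is an eigenvalue. The single zero eigenvalue shows the graph is connected. The eigenvalues sum to 18, which equals trace(L) = 2|E|.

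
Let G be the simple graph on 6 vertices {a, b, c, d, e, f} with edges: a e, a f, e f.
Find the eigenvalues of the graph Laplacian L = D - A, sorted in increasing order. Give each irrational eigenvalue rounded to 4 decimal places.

[0, 0, 0, 0, 3, 3]

With the vertex order [a, b, c, d, e, f], the degrees are [2, 0, 0, 0, 2, 2], giving D = diag(2, 0, 0, 0, 2, 2) and L = D - A. The multiplicity of 0 as a Laplacian eigenvalue equals the number of connected components. The 4 zero eigenvalues correspond to the 4 connected components. The eigenvalues sum to 6, which equals trace(L) = 2|E|. The largest eigenvalue, 3, is at most the vertex count 6.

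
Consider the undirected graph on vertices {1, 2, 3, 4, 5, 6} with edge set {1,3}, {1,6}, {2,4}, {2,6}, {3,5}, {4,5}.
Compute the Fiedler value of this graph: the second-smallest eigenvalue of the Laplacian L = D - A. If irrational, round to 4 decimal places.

Reading degrees in the order [1, 2, 3, 4, 5, 6] gives [2, 2, 2, 2, 2, 2]; set D = diag(2, 2, 2, 2, 2, 2) and form L = D - A. Computing the eigenvalues of L and sorting gives [0, 1, 1, 3, 3, 4]. The Fiedler value lambda_2 = 1 is strictly positive, so the graph is connected. The eigenvalues sum to 12, which equals trace(L) = 2|E|.

1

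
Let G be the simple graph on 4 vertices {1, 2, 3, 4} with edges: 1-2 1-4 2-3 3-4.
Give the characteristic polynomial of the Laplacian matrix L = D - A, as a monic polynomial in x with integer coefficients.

Each diagonal entry of L is the vertex degree and each off-diagonal entry is -1 where an edge is present, 0 otherwise; in the order [1, 2, 3, 4] the diagonal is [2, 2, 2, 2]. The eigenvalues of L are [0, 2, 2, 4]; the characteristic polynomial is the product of (x - lambda_i), which multiplies out to x^4 - 8x^3 + 20x^2 - 16x. The constant term is 0 because L is singular (the all-ones vector lies in its kernel). There is one zero in the spectrum, matching the 1 component. The largest eigenvalue, 4, is at most the vertex count 4.

x^4 - 8x^3 + 20x^2 - 16x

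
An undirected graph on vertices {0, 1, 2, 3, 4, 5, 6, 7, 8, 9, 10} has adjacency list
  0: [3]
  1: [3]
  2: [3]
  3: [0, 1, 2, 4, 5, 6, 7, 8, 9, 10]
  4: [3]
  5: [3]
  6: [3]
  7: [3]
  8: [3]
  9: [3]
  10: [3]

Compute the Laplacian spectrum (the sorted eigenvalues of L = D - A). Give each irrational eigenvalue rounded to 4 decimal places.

[0, 1, 1, 1, 1, 1, 1, 1, 1, 1, 11]

With the vertex order [0, 1, 2, 3, 4, 5, 6, 7, 8, 9, 10], the degrees are [1, 1, 1, 10, 1, 1, 1, 1, 1, 1, 1], giving D = diag(1, 1, 1, 10, 1, 1, 1, 1, 1, 1, 1) and L = D - A. Diagonalising L (or applying a numerical eigensolver to the 11x11 matrix) gives the spectrum above. The largest eigenvalue, 11, is at most the vertex count 11. There is one zero in the spectrum, matching the 1 component.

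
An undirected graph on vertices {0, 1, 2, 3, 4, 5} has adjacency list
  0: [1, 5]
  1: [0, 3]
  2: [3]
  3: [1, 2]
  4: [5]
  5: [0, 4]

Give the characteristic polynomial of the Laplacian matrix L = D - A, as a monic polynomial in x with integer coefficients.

x^6 - 10x^5 + 36x^4 - 56x^3 + 35x^2 - 6x

With the vertex order [0, 1, 2, 3, 4, 5], the degrees are [2, 2, 1, 2, 1, 2], giving D = diag(2, 2, 1, 2, 1, 2) and L = D - A. Computing det(xI - L) by cofactor expansion (or equivalently via sum-over-permutations) gives x^6 - 10x^5 + 36x^4 - 56x^3 + 35x^2 - 6x. The constant term is 0 because L is singular (the all-ones vector lies in its kernel). There is one zero in the spectrum, matching the 1 component. By the matrix-tree theorem the graph has (1/6) * product of the nonzero eigenvalues = 1 spanning tree.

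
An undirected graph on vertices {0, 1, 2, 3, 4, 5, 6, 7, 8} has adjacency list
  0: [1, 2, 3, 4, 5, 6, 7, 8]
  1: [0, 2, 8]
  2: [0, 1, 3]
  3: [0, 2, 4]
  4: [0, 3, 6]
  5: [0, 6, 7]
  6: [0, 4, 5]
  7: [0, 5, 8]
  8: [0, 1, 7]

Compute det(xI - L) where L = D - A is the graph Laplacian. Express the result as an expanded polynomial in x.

Each diagonal entry of L is the vertex degree and each off-diagonal entry is -1 where an edge is present, 0 otherwise; in the order [0, 1, 2, 3, 4, 5, 6, 7, 8] the diagonal is [8, 3, 3, 3, 3, 3, 3, 3, 3]. L has integer entries, so p(x) = det(xI - L) has integer coefficients. Expanding the determinant yields x^9 - 32x^8 + 428x^7 - 3136x^6 + 13786x^5 - 37232x^4 + 60276x^3 - 53424x^2 + 19845x. Since p(0) = det(-L) = 0, x divides p(x).

x^9 - 32x^8 + 428x^7 - 3136x^6 + 13786x^5 - 37232x^4 + 60276x^3 - 53424x^2 + 19845x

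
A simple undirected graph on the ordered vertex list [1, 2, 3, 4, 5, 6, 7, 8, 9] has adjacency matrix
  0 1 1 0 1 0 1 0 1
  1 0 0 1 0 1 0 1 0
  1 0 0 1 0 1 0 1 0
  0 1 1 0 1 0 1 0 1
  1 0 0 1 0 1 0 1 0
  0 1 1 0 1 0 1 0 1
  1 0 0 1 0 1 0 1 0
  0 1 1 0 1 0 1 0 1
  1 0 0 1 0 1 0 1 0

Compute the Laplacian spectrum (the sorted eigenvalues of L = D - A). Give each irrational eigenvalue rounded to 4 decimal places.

Each diagonal entry of L is the vertex degree and each off-diagonal entry is -1 where an edge is present, 0 otherwise; in the order [1, 2, 3, 4, 5, 6, 7, 8, 9] the diagonal is [5, 4, 4, 5, 4, 5, 4, 5, 4]. Diagonalising L (or applying a numerical eigensolver to the 9x9 matrix) gives the spectrum above. The eigenvalues sum to 40, which equals trace(L) = 2|E|. There is one zero in the spectrum, matching the 1 component.

[0, 4, 4, 4, 4, 5, 5, 5, 9]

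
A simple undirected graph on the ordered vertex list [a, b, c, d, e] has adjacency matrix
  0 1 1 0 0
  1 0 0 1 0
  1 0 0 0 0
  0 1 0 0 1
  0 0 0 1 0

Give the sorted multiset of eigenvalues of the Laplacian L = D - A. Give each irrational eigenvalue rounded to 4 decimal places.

[0, 0.3820, 1.3820, 2.6180, 3.6180]

With the vertex order [a, b, c, d, e], the degrees are [2, 2, 1, 2, 1], giving D = diag(2, 2, 1, 2, 1) and L = D - A. The multiplicity of 0 as a Laplacian eigenvalue equals the number of connected components. The single zero eigenvalue shows the graph is connected. There is one zero in the spectrum, matching the 1 component.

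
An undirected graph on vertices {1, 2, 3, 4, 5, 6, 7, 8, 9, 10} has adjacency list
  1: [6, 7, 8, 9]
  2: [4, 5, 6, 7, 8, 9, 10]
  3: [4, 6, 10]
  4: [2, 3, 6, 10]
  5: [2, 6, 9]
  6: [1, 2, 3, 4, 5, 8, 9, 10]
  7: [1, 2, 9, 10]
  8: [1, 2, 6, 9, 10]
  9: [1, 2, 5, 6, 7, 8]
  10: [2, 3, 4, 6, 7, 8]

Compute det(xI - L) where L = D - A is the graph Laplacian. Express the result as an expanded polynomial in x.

x^10 - 50x^9 + 1087x^8 - 13468x^7 + 104658x^6 - 528158x^5 + 1727975x^4 - 3527432x^3 + 4067848x^2 - 2014080x

Each diagonal entry of L is the vertex degree and each off-diagonal entry is -1 where an edge is present, 0 otherwise; in the order [1, 2, 3, 4, 5, 6, 7, 8, 9, 10] the diagonal is [4, 7, 3, 4, 3, 8, 4, 5, 6, 6]. Computing det(xI - L) by cofactor expansion (or equivalently via sum-over-permutations) gives x^10 - 50x^9 + 1087x^8 - 13468x^7 + 104658x^6 - 528158x^5 + 1727975x^4 - 3527432x^3 + 4067848x^2 - 2014080x. Since p(0) = det(-L) = 0, x divides p(x). The eigenvalues sum to 50, which equals trace(L) = 2|E|. There is one zero in the spectrum, matching the 1 component.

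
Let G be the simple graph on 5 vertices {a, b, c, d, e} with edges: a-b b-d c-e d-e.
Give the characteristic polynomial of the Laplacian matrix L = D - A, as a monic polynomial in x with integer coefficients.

Reading degrees in the order [a, b, c, d, e] gives [1, 2, 1, 2, 2]; set D = diag(1, 2, 1, 2, 2) and form L = D - A. Computing det(xI - L) by cofactor expansion (or equivalently via sum-over-permutations) gives x^5 - 8x^4 + 21x^3 - 20x^2 + 5x. The constant term is 0 because L is singular (the all-ones vector lies in its kernel). The eigenvalues sum to 8, which equals trace(L) = 2|E|. By the matrix-tree theorem the graph has (1/5) * product of the nonzero eigenvalues = 1 spanning tree.

x^5 - 8x^4 + 21x^3 - 20x^2 + 5x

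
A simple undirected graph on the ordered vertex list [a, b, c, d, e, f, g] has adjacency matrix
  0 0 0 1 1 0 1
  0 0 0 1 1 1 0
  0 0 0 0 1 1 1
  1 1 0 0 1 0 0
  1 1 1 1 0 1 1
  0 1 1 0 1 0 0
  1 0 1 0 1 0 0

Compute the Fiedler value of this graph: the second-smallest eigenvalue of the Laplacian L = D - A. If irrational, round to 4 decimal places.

Each diagonal entry of L is the vertex degree and each off-diagonal entry is -1 where an edge is present, 0 otherwise; in the order [a, b, c, d, e, f, g] the diagonal is [3, 3, 3, 3, 6, 3, 3]. Computing the eigenvalues of L and sorting gives [0, 2, 2, 4, 4, 5, 7]. The Fiedler value lambda_2 = 2 is strictly positive, so the graph is connected. The eigenvalues sum to 24, which equals trace(L) = 2|E|. The largest eigenvalue, 7, is at most the vertex count 7.

2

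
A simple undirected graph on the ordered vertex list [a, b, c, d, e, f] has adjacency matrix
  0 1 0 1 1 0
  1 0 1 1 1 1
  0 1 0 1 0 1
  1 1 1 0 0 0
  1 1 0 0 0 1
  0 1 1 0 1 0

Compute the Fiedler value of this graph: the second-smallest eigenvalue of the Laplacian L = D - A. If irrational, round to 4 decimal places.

2.3820

With the vertex order [a, b, c, d, e, f], the degrees are [3, 5, 3, 3, 3, 3], giving D = diag(3, 5, 3, 3, 3, 3) and L = D - A. Computing the eigenvalues of L and sorting gives [0, 2.3820, 2.3820, 4.6180, 4.6180, 6]. The Fiedler value lambda_2 = 2.3820 is strictly positive, so the graph is connected. There is one zero in the spectrum, matching the 1 component. The eigenvalues sum to 20, which equals trace(L) = 2|E|.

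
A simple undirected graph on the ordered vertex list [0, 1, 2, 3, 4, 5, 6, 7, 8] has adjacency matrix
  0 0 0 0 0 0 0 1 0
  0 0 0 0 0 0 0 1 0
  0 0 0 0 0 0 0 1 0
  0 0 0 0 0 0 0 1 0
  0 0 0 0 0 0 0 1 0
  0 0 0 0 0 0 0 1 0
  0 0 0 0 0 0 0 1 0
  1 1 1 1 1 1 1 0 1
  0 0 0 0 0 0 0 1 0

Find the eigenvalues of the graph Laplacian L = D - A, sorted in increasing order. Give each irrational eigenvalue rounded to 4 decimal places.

[0, 1, 1, 1, 1, 1, 1, 1, 9]

Each diagonal entry of L is the vertex degree and each off-diagonal entry is -1 where an edge is present, 0 otherwise; in the order [0, 1, 2, 3, 4, 5, 6, 7, 8] the diagonal is [1, 1, 1, 1, 1, 1, 1, 8, 1]. L is symmetric positive semidefinite, so every eigenvalue is real and nonnegative. The largest eigenvalue, 9, is at most the vertex count 9. The eigenvalues sum to 16, which equals trace(L) = 2|E|.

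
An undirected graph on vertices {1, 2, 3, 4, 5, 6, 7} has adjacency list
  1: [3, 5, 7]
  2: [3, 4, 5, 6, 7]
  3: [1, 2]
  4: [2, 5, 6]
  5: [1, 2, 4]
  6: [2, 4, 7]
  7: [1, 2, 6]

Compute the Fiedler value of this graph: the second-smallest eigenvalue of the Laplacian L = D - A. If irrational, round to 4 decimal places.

1.5858

With the vertex order [1, 2, 3, 4, 5, 6, 7], the degrees are [3, 5, 2, 3, 3, 3, 3], giving D = diag(3, 5, 2, 3, 3, 3, 3) and L = D - A. Computing the eigenvalues of L and sorting gives [0, 1.5858, 2.3820, 2.6972, 4.4142, 4.6180, 6.3028]. The Fiedler value lambda_2 = 1.5858 is strictly positive, so the graph is connected. The largest eigenvalue, 6.3028, is at most the vertex count 7. The eigenvalues sum to 22, which equals trace(L) = 2|E|.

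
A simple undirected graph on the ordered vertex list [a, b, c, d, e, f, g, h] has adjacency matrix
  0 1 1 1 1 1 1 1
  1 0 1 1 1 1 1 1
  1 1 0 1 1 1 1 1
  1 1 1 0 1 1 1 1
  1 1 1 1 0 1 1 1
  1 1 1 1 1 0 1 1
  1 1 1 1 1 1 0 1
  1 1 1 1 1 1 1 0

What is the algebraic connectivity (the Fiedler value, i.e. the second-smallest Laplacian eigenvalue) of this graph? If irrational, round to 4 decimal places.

With the vertex order [a, b, c, d, e, f, g, h], the degrees are [7, 7, 7, 7, 7, 7, 7, 7], giving D = diag(7, 7, 7, 7, 7, 7, 7, 7) and L = D - A. The sorted Laplacian eigenvalues are [0, 8, 8, 8, 8, 8, 8, 8]; the algebraic connectivity is the second entry, 8. By the matrix-tree theorem the graph has (1/8) * product of the nonzero eigenvalues = 262144 spanning trees. The largest eigenvalue, 8, is at most the vertex count 8.

8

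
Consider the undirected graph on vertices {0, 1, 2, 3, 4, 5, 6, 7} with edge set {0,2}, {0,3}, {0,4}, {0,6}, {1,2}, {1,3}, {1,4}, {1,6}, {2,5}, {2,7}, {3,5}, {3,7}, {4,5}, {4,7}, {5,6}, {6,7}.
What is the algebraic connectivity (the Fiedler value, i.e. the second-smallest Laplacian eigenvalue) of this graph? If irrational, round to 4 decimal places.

4

Reading degrees in the order [0, 1, 2, 3, 4, 5, 6, 7] gives [4, 4, 4, 4, 4, 4, 4, 4]; set D = diag(4, 4, 4, 4, 4, 4, 4, 4) and form L = D - A. Computing the eigenvalues of L and sorting gives [0, 4, 4, 4, 4, 4, 4, 8]. The Fiedler value lambda_2 = 4 is strictly positive, so the graph is connected.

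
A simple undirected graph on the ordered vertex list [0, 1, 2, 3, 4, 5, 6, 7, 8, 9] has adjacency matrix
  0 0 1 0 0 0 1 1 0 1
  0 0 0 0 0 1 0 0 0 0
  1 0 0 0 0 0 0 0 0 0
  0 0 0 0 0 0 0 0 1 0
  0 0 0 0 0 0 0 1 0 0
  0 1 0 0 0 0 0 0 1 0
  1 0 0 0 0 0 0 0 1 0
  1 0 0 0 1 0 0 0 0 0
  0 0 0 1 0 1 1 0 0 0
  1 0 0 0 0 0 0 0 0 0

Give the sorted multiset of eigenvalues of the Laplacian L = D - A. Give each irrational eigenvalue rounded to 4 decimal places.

Each diagonal entry of L is the vertex degree and each off-diagonal entry is -1 where an edge is present, 0 otherwise; in the order [0, 1, 2, 3, 4, 5, 6, 7, 8, 9] the diagonal is [4, 1, 1, 1, 1, 2, 2, 2, 3, 1]. Diagonalising L (or applying a numerical eigensolver to the 10x10 matrix) gives the spectrum above. There is one zero in the spectrum, matching the 1 component.

[0, 0.1626, 0.5188, 0.6270, 1, 1.5072, 2.3111, 2.5027, 4.1701, 5.2005]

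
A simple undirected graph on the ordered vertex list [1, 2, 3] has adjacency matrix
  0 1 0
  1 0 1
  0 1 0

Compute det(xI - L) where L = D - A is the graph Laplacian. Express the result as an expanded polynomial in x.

x^3 - 4x^2 + 3x

Reading degrees in the order [1, 2, 3] gives [1, 2, 1]; set D = diag(1, 2, 1) and form L = D - A. L has integer entries, so p(x) = det(xI - L) has integer coefficients. Expanding the determinant yields x^3 - 4x^2 + 3x. The coefficient of x^2 equals -trace(L) = -4, matching the sum of degrees. By the matrix-tree theorem the graph has (1/3) * product of the nonzero eigenvalues = 1 spanning tree. The largest eigenvalue, 3, is at most the vertex count 3.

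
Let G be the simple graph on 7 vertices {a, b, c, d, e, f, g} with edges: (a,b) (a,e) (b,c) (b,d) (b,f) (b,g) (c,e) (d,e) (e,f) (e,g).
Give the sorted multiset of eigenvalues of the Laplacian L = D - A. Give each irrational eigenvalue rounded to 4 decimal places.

[0, 2, 2, 2, 2, 5, 7]

With the vertex order [a, b, c, d, e, f, g], the degrees are [2, 5, 2, 2, 5, 2, 2], giving D = diag(2, 5, 2, 2, 5, 2, 2) and L = D - A. L is symmetric positive semidefinite, so every eigenvalue is real and nonnegative. There is one zero in the spectrum, matching the 1 component.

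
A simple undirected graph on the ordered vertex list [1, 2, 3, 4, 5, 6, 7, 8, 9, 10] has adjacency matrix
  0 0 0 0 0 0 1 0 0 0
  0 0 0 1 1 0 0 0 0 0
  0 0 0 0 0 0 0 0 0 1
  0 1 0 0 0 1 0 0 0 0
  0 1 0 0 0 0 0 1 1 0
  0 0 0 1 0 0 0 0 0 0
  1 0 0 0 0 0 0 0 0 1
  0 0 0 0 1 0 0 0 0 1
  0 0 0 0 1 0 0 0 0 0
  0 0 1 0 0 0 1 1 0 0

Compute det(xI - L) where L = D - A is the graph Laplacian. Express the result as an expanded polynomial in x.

Each diagonal entry of L is the vertex degree and each off-diagonal entry is -1 where an edge is present, 0 otherwise; in the order [1, 2, 3, 4, 5, 6, 7, 8, 9, 10] the diagonal is [1, 2, 1, 2, 3, 1, 2, 2, 1, 3]. L has integer entries, so p(x) = det(xI - L) has integer coefficients. Expanding the determinant yields x^10 - 18x^9 + 134x^8 - 536x^7 + 1254x^6 - 1752x^5 + 1432x^4 - 642x^3 + 138x^2 - 10x. Since p(0) = det(-L) = 0, x divides p(x). The eigenvalues sum to 18, which equals trace(L) = 2|E|.

x^10 - 18x^9 + 134x^8 - 536x^7 + 1254x^6 - 1752x^5 + 1432x^4 - 642x^3 + 138x^2 - 10x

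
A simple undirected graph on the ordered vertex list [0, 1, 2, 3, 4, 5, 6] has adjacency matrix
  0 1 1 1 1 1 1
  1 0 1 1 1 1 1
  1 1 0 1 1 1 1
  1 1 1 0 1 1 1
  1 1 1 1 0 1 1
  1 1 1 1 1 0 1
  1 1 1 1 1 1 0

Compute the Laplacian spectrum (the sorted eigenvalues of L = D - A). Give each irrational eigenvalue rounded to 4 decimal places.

With the vertex order [0, 1, 2, 3, 4, 5, 6], the degrees are [6, 6, 6, 6, 6, 6, 6], giving D = diag(6, 6, 6, 6, 6, 6, 6) and L = D - A. Diagonalising L (or applying a numerical eigensolver to the 7x7 matrix) gives the spectrum above. The single zero eigenvalue shows the graph is connected. The eigenvalues sum to 42, which equals trace(L) = 2|E|.

[0, 7, 7, 7, 7, 7, 7]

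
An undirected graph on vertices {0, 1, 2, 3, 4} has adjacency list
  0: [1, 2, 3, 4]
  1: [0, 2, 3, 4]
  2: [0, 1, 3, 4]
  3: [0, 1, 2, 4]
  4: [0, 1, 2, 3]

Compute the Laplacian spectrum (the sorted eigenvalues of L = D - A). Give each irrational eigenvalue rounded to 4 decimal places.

With the vertex order [0, 1, 2, 3, 4], the degrees are [4, 4, 4, 4, 4], giving D = diag(4, 4, 4, 4, 4) and L = D - A. Since every row of L sums to 0, the all-ones vector is in the kernel and 0 is an eigenvalue. By the matrix-tree theorem the graph has (1/5) * product of the nonzero eigenvalues = 125 spanning trees.

[0, 5, 5, 5, 5]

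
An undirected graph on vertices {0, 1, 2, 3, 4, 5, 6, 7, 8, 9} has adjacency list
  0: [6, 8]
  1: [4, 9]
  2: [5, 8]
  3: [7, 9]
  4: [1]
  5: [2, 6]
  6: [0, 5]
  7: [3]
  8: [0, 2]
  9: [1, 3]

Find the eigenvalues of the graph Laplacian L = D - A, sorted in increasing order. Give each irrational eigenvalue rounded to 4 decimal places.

With the vertex order [0, 1, 2, 3, 4, 5, 6, 7, 8, 9], the degrees are [2, 2, 2, 2, 1, 2, 2, 1, 2, 2], giving D = diag(2, 2, 2, 2, 1, 2, 2, 1, 2, 2) and L = D - A. L is symmetric positive semidefinite, so every eigenvalue is real and nonnegative. The 2 zero eigenvalues correspond to the 2 connected components. There are 2 zeros in the spectrum, matching the 2 components. The largest eigenvalue, 3.6180, is at most the vertex count 10.

[0, 0, 0.3820, 1.3820, 1.3820, 1.3820, 2.6180, 3.6180, 3.6180, 3.6180]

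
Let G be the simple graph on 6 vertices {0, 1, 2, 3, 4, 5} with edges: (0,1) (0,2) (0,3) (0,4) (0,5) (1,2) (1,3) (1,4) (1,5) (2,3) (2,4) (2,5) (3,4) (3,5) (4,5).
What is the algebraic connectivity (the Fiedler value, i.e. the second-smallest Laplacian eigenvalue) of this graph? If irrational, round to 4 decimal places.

With the vertex order [0, 1, 2, 3, 4, 5], the degrees are [5, 5, 5, 5, 5, 5], giving D = diag(5, 5, 5, 5, 5, 5) and L = D - A. The sorted Laplacian eigenvalues are [0, 6, 6, 6, 6, 6]; the algebraic connectivity is the second entry, 6. There is one zero in the spectrum, matching the 1 component. By the matrix-tree theorem the graph has (1/6) * product of the nonzero eigenvalues = 1296 spanning trees.

6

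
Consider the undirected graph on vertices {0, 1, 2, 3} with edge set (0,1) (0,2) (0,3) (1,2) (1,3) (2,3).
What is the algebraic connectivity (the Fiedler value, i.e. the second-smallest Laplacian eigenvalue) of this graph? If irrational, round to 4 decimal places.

Reading degrees in the order [0, 1, 2, 3] gives [3, 3, 3, 3]; set D = diag(3, 3, 3, 3) and form L = D - A. Computing the eigenvalues of L and sorting gives [0, 4, 4, 4]. The Fiedler value lambda_2 = 4 is strictly positive, so the graph is connected. There is one zero in the spectrum, matching the 1 component.

4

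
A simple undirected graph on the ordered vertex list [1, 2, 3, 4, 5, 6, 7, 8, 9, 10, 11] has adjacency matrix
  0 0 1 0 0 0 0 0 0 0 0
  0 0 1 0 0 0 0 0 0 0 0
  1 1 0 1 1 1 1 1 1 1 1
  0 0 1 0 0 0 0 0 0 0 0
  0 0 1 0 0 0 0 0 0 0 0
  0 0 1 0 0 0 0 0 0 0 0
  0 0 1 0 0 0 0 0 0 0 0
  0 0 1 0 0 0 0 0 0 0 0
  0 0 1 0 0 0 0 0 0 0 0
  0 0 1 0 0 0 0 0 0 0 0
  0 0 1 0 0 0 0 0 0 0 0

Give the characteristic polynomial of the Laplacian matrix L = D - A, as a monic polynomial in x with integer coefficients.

Each diagonal entry of L is the vertex degree and each off-diagonal entry is -1 where an edge is present, 0 otherwise; in the order [1, 2, 3, 4, 5, 6, 7, 8, 9, 10, 11] the diagonal is [1, 1, 10, 1, 1, 1, 1, 1, 1, 1, 1]. Computing det(xI - L) by cofactor expansion (or equivalently via sum-over-permutations) gives x^11 - 20x^10 + 135x^9 - 480x^8 + 1050x^7 - 1512x^6 + 1470x^5 - 960x^4 + 405x^3 - 100x^2 + 11x. Since p(0) = det(-L) = 0, x divides p(x). There is one zero in the spectrum, matching the 1 component.

x^11 - 20x^10 + 135x^9 - 480x^8 + 1050x^7 - 1512x^6 + 1470x^5 - 960x^4 + 405x^3 - 100x^2 + 11x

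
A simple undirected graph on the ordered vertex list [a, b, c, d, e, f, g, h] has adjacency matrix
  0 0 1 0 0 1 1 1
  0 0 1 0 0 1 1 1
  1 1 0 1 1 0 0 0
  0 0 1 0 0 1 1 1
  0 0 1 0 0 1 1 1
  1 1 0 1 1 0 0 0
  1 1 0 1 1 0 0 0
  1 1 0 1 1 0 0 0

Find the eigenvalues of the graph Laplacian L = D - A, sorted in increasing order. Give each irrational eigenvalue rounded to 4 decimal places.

[0, 4, 4, 4, 4, 4, 4, 8]

With the vertex order [a, b, c, d, e, f, g, h], the degrees are [4, 4, 4, 4, 4, 4, 4, 4], giving D = diag(4, 4, 4, 4, 4, 4, 4, 4) and L = D - A. The multiplicity of 0 as a Laplacian eigenvalue equals the number of connected components. The eigenvalues sum to 32, which equals trace(L) = 2|E|.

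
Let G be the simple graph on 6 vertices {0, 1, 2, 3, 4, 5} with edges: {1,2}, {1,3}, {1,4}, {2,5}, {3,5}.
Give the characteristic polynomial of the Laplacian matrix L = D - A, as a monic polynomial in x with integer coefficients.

With the vertex order [0, 1, 2, 3, 4, 5], the degrees are [0, 3, 2, 2, 1, 2], giving D = diag(0, 3, 2, 2, 1, 2) and L = D - A. L has integer entries, so p(x) = det(xI - L) has integer coefficients. Expanding the determinant yields x^6 - 10x^5 + 34x^4 - 46x^3 + 20x^2. The constant term is 0 because L is singular (the all-ones vector lies in its kernel). The eigenvalues sum to 10, which equals trace(L) = 2|E|. There are 2 zeros in the spectrum, matching the 2 components.

x^6 - 10x^5 + 34x^4 - 46x^3 + 20x^2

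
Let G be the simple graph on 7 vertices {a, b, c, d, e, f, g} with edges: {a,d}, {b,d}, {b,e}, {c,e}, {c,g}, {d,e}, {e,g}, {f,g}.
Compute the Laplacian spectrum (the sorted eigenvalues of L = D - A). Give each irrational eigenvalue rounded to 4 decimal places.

Each diagonal entry of L is the vertex degree and each off-diagonal entry is -1 where an edge is present, 0 otherwise; in the order [a, b, c, d, e, f, g] the diagonal is [1, 2, 2, 3, 4, 1, 3]. The multiplicity of 0 as a Laplacian eigenvalue equals the number of connected components. The single zero eigenvalue shows the graph is connected. The eigenvalues sum to 16, which equals trace(L) = 2|E|.

[0, 0.4679, 1.0878, 1.6527, 3.7135, 3.8794, 5.1987]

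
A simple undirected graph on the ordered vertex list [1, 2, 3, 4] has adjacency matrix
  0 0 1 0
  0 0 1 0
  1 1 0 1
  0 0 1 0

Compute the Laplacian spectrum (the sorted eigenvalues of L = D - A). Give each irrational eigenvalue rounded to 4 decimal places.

[0, 1, 1, 4]

With the vertex order [1, 2, 3, 4], the degrees are [1, 1, 3, 1], giving D = diag(1, 1, 3, 1) and L = D - A. The multiplicity of 0 as a Laplacian eigenvalue equals the number of connected components. The single zero eigenvalue shows the graph is connected. By the matrix-tree theorem the graph has (1/4) * product of the nonzero eigenvalues = 1 spanning tree.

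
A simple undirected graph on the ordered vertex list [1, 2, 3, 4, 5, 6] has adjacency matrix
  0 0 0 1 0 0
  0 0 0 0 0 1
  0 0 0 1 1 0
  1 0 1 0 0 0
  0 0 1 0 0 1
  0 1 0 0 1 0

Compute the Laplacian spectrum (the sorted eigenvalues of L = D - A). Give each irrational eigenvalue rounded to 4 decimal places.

Each diagonal entry of L is the vertex degree and each off-diagonal entry is -1 where an edge is present, 0 otherwise; in the order [1, 2, 3, 4, 5, 6] the diagonal is [1, 1, 2, 2, 2, 2]. Since every row of L sums to 0, the all-ones vector is in the kernel and 0 is an eigenvalue. The single zero eigenvalue shows the graph is connected. The eigenvalues sum to 10, which equals trace(L) = 2|E|.

[0, 0.2679, 1, 2, 3, 3.7321]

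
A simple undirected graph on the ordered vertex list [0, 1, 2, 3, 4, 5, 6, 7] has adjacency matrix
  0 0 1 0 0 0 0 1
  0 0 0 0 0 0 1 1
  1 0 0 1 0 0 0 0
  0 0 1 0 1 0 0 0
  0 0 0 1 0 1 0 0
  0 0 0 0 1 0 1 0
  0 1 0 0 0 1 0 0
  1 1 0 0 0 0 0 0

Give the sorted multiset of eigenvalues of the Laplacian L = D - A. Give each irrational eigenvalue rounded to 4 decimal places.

[0, 0.5858, 0.5858, 2, 2, 3.4142, 3.4142, 4]

With the vertex order [0, 1, 2, 3, 4, 5, 6, 7], the degrees are [2, 2, 2, 2, 2, 2, 2, 2], giving D = diag(2, 2, 2, 2, 2, 2, 2, 2) and L = D - A. Since every row of L sums to 0, the all-ones vector is in the kernel and 0 is an eigenvalue. The single zero eigenvalue shows the graph is connected. The largest eigenvalue, 4, is at most the vertex count 8. The eigenvalues sum to 16, which equals trace(L) = 2|E|.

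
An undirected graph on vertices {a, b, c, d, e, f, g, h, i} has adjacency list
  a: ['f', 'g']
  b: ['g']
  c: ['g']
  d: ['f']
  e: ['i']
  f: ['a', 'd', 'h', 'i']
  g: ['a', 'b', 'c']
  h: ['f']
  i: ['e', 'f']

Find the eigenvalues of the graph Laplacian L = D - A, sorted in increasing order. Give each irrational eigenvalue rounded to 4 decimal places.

Each diagonal entry of L is the vertex degree and each off-diagonal entry is -1 where an edge is present, 0 otherwise; in the order [a, b, c, d, e, f, g, h, i] the diagonal is [2, 1, 1, 1, 1, 4, 3, 1, 2]. Since every row of L sums to 0, the all-ones vector is in the kernel and 0 is an eigenvalue. The single zero eigenvalue shows the graph is connected. The eigenvalues sum to 16, which equals trace(L) = 2|E|.

[0, 0.2043, 0.5405, 1, 1, 1.5989, 2.4425, 4.0170, 5.1969]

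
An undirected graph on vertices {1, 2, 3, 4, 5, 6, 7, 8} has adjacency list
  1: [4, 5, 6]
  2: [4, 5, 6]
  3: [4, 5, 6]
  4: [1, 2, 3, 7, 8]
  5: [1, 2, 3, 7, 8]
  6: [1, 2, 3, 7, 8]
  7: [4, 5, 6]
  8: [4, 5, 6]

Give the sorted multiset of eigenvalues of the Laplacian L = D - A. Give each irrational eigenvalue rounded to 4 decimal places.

[0, 3, 3, 3, 3, 5, 5, 8]

With the vertex order [1, 2, 3, 4, 5, 6, 7, 8], the degrees are [3, 3, 3, 5, 5, 5, 3, 3], giving D = diag(3, 3, 3, 5, 5, 5, 3, 3) and L = D - A. The multiplicity of 0 as a Laplacian eigenvalue equals the number of connected components.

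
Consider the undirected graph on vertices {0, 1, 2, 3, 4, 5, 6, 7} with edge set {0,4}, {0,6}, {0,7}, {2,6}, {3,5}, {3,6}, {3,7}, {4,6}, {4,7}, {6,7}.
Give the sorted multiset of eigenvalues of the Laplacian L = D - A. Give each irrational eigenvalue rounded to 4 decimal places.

[0, 0, 0.6885, 1.0753, 3.0343, 4, 5.1418, 6.0601]

Reading degrees in the order [0, 1, 2, 3, 4, 5, 6, 7] gives [3, 0, 1, 3, 3, 1, 5, 4]; set D = diag(3, 0, 1, 3, 3, 1, 5, 4) and form L = D - A. The multiplicity of 0 as a Laplacian eigenvalue equals the number of connected components. The 2 zero eigenvalues correspond to the 2 connected components. The eigenvalues sum to 20, which equals trace(L) = 2|E|.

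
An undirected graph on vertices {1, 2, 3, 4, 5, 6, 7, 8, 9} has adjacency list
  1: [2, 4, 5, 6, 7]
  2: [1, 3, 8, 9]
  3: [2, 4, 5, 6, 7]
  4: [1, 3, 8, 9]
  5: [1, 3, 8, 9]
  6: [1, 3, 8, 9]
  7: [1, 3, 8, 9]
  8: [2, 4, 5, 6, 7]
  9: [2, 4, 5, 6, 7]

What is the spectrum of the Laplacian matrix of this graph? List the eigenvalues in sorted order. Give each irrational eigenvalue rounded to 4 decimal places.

Each diagonal entry of L is the vertex degree and each off-diagonal entry is -1 where an edge is present, 0 otherwise; in the order [1, 2, 3, 4, 5, 6, 7, 8, 9] the diagonal is [5, 4, 5, 4, 4, 4, 4, 5, 5]. Since every row of L sums to 0, the all-ones vector is in the kernel and 0 is an eigenvalue. There is one zero in the spectrum, matching the 1 component. The largest eigenvalue, 9, is at most the vertex count 9.

[0, 4, 4, 4, 4, 5, 5, 5, 9]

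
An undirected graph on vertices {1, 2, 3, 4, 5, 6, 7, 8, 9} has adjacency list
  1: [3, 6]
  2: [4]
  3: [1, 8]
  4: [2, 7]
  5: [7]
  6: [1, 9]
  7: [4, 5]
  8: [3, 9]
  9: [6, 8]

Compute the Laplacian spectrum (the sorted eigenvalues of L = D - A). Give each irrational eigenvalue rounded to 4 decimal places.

With the vertex order [1, 2, 3, 4, 5, 6, 7, 8, 9], the degrees are [2, 1, 2, 2, 1, 2, 2, 2, 2], giving D = diag(2, 1, 2, 2, 1, 2, 2, 2, 2) and L = D - A. L is symmetric positive semidefinite, so every eigenvalue is real and nonnegative. The 2 zero eigenvalues correspond to the 2 connected components.

[0, 0, 0.5858, 1.3820, 1.3820, 2, 3.4142, 3.6180, 3.6180]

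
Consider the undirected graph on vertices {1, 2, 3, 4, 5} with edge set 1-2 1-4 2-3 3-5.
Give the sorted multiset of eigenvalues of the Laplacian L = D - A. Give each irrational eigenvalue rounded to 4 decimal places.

[0, 0.3820, 1.3820, 2.6180, 3.6180]

Reading degrees in the order [1, 2, 3, 4, 5] gives [2, 2, 2, 1, 1]; set D = diag(2, 2, 2, 1, 1) and form L = D - A. L is symmetric positive semidefinite, so every eigenvalue is real and nonnegative. The eigenvalues sum to 8, which equals trace(L) = 2|E|.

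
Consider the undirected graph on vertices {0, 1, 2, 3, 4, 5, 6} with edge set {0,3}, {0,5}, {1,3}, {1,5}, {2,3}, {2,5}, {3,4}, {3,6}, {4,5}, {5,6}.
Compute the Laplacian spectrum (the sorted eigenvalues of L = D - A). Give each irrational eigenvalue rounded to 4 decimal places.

Reading degrees in the order [0, 1, 2, 3, 4, 5, 6] gives [2, 2, 2, 5, 2, 5, 2]; set D = diag(2, 2, 2, 5, 2, 5, 2) and form L = D - A. L is symmetric positive semidefinite, so every eigenvalue is real and nonnegative. The single zero eigenvalue shows the graph is connected. The largest eigenvalue, 7, is at most the vertex count 7.

[0, 2, 2, 2, 2, 5, 7]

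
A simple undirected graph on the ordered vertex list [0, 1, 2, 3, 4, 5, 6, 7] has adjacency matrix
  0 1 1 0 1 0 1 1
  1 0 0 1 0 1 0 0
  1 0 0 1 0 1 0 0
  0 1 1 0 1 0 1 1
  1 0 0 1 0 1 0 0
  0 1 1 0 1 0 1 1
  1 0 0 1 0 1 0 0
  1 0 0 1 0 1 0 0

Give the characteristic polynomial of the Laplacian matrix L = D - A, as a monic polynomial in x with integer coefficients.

x^8 - 30x^7 + 375x^6 - 2540x^5 + 10095x^4 - 23598x^3 + 30105x^2 - 16200x

Each diagonal entry of L is the vertex degree and each off-diagonal entry is -1 where an edge is present, 0 otherwise; in the order [0, 1, 2, 3, 4, 5, 6, 7] the diagonal is [5, 3, 3, 5, 3, 5, 3, 3]. L has integer entries, so p(x) = det(xI - L) has integer coefficients. Expanding the determinant yields x^8 - 30x^7 + 375x^6 - 2540x^5 + 10095x^4 - 23598x^3 + 30105x^2 - 16200x. Since p(0) = det(-L) = 0, x divides p(x). The eigenvalues sum to 30, which equals trace(L) = 2|E|. The largest eigenvalue, 8, is at most the vertex count 8.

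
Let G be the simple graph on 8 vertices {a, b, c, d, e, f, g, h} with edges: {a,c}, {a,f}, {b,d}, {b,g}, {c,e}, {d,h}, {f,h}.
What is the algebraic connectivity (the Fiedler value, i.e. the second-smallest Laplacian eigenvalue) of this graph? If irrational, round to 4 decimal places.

0.1522

With the vertex order [a, b, c, d, e, f, g, h], the degrees are [2, 2, 2, 2, 1, 2, 1, 2], giving D = diag(2, 2, 2, 2, 1, 2, 1, 2) and L = D - A. The smallest Laplacian eigenvalue is always 0. The next one, lambda_2 = 0.1522, measures how hard the graph is to disconnect: larger values mean better connectivity. The largest eigenvalue, 3.8478, is at most the vertex count 8.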